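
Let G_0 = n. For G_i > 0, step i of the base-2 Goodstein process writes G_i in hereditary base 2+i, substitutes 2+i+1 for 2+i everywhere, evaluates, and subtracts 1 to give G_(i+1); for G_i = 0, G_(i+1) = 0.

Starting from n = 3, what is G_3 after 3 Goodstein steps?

2

[0] 3 ≡ 2 + 1 (base 2). Lift 3: 4. −1: 3.
[1] 3 ≡ 3 (base 3). Lift 4: 4. −1: 3.
[2] 3 ≡ 3 (base 4). Lift 5: 3. −1: 2.
[3] 2 ≡ 2 (base 5). Lift 6: 2. −1: 1.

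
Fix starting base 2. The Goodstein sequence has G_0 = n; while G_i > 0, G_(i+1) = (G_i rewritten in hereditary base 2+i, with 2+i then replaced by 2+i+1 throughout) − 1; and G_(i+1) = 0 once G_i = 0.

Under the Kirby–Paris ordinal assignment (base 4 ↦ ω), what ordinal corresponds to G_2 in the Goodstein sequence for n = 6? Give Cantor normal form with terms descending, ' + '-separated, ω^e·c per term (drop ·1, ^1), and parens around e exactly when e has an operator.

G_0 = 6. HB_2(6) = 2^2 + 2. Bump = 30. G_1 = 29.
G_1 = 29. HB_3(29) = 3^3 + 2. Bump = 258. G_2 = 257.

ω^ω + 1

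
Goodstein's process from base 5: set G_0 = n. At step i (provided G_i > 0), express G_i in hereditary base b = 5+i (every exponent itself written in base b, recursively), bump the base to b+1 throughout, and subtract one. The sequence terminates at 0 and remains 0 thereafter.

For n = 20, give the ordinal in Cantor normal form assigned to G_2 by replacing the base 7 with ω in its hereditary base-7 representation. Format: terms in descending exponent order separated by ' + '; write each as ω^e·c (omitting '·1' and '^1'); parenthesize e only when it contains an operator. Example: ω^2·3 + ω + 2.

G_0=20  [base 5] 4·5  →[5↦6]→  4·6 = 24  −1 ⇒ G_1=23
G_1=23  [base 6] 3·6 + 5  →[6↦7]→  3·7 + 5 = 26  −1 ⇒ G_2=25
G_2=25  [base 7] 3·7 + 4  →[7↦8]→  3·8 + 4 = 28  −1 ⇒ G_3=27

ω·3 + 4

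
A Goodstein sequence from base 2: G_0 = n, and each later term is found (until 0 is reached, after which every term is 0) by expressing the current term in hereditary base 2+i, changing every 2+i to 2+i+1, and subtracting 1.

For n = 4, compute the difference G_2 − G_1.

15

[0] 4 ≡ 2^2 (base 2). Lift 3: 27. −1: 26.
[1] 26 ≡ 2·3^2 + 2·3 + 2 (base 3). Lift 4: 42. −1: 41.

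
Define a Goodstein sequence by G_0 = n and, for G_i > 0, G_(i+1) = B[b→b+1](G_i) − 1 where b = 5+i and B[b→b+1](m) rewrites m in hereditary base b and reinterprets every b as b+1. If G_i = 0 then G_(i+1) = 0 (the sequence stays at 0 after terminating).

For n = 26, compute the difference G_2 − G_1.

12

G_0 = 26. HB_5(26) = 5^2 + 1. Bump = 37. G_1 = 36.
G_1 = 36. HB_6(36) = 6^2. Bump = 49. G_2 = 48.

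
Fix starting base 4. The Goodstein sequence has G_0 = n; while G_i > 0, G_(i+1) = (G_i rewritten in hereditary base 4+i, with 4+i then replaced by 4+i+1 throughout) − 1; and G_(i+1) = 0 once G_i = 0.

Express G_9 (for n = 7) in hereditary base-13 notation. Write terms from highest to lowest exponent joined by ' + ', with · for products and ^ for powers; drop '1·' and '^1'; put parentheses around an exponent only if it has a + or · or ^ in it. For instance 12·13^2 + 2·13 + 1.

2

(0) 7|_4 = 4 + 3 ↦ 5 + 3|_5 = 8 ⇒ 7
(1) 7|_5 = 5 + 2 ↦ 6 + 2|_6 = 8 ⇒ 7
(2) 7|_6 = 6 + 1 ↦ 7 + 1|_7 = 8 ⇒ 7
(3) 7|_7 = 7 ↦ 8|_8 = 8 ⇒ 7
(4) 7|_8 = 7 ↦ 7|_9 = 7 ⇒ 6
(5) 6|_9 = 6 ↦ 6|_10 = 6 ⇒ 5
(6) 5|_10 = 5 ↦ 5|_11 = 5 ⇒ 4
(7) 4|_11 = 4 ↦ 4|_12 = 4 ⇒ 3
(8) 3|_12 = 3 ↦ 3|_13 = 3 ⇒ 2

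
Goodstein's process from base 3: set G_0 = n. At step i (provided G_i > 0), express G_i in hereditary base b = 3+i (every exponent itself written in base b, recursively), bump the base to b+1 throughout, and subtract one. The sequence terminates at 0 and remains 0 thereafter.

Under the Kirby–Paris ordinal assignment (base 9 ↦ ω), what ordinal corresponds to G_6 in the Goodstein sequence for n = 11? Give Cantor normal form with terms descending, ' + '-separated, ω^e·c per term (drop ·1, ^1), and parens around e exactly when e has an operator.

ω·5 + 2

base 3: 11 = 3^2 + 2; at 4: 4^2 + 2 = 18; next = 17
base 4: 17 = 4^2 + 1; at 5: 5^2 + 1 = 26; next = 25
base 5: 25 = 5^2; at 6: 6^2 = 36; next = 35
base 6: 35 = 5·6 + 5; at 7: 5·7 + 5 = 40; next = 39
base 7: 39 = 5·7 + 4; at 8: 5·8 + 4 = 44; next = 43
base 8: 43 = 5·8 + 3; at 9: 5·9 + 3 = 48; next = 47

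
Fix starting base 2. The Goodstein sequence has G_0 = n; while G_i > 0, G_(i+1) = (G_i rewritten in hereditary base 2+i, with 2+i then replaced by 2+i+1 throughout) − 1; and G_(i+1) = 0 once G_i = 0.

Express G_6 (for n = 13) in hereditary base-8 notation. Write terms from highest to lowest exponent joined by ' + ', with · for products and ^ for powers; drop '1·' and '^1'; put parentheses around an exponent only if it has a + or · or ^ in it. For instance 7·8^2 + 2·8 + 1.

step 0: 13 = 2^(2 + 1) + 2^2 + 1; sub 3 for 2: 3^(3 + 1) + 3^3 + 1; = 109; G_1 = 109−1 = 108
step 1: 108 = 3^(3 + 1) + 3^3; sub 4 for 3: 4^(4 + 1) + 4^4; = 1280; G_2 = 1280−1 = 1279
step 2: 1279 = 4^(4 + 1) + 3·4^3 + 3·4^2 + 3·4 + 3; sub 5 for 4: 5^(5 + 1) + 3·5^3 + 3·5^2 + 3·5 + 3; = 16093; G_3 = 16093−1 = 16092
step 3: 16092 = 5^(5 + 1) + 3·5^3 + 3·5^2 + 3·5 + 2; sub 6 for 5: 6^(6 + 1) + 3·6^3 + 3·6^2 + 3·6 + 2; = 280712; G_4 = 280712−1 = 280711
step 4: 280711 = 6^(6 + 1) + 3·6^3 + 3·6^2 + 3·6 + 1; sub 7 for 6: 7^(7 + 1) + 3·7^3 + 3·7^2 + 3·7 + 1; = 5765999; G_5 = 5765999−1 = 5765998
step 5: 5765998 = 7^(7 + 1) + 3·7^3 + 3·7^2 + 3·7; sub 8 for 7: 8^(8 + 1) + 3·8^3 + 3·8^2 + 3·8; = 134219480; G_6 = 134219480−1 = 134219479
step 6: 134219479 = 8^(8 + 1) + 3·8^3 + 3·8^2 + 2·8 + 7; sub 9 for 8: 9^(9 + 1) + 3·9^3 + 3·9^2 + 2·9 + 7; = 3486786856; G_7 = 3486786856−1 = 3486786855

8^(8 + 1) + 3·8^3 + 3·8^2 + 2·8 + 7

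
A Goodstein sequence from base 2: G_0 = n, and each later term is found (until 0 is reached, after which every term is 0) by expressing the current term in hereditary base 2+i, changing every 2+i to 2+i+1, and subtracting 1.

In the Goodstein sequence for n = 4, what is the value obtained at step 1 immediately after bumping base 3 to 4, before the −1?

4 —HB2→ 2^2 —bump→ 3^3 = 27 —(−1)→ 26
26 —HB3→ 2·3^2 + 2·3 + 2 —bump→ 2·4^2 + 2·4 + 2 = 42 —(−1)→ 41

42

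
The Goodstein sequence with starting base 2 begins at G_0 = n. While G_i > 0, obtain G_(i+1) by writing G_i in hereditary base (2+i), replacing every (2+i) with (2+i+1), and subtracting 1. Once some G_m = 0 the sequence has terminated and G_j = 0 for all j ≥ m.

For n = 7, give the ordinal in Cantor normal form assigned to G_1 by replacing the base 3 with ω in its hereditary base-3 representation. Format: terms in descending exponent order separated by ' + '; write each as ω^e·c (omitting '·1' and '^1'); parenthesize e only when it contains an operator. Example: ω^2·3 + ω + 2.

G_0 = 7. HB_2(7) = 2^2 + 2 + 1. Bump = 31. G_1 = 30.
G_1 = 30. HB_3(30) = 3^3 + 3. Bump = 260. G_2 = 259.

ω^ω + ω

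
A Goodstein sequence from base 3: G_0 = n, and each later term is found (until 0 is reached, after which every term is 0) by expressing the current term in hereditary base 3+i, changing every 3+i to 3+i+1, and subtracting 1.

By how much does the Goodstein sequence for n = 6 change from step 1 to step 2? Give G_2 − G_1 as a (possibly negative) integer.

base 3: 6 = 2·3; at 4: 2·4 = 8; next = 7
base 4: 7 = 4 + 3; at 5: 5 + 3 = 8; next = 7

0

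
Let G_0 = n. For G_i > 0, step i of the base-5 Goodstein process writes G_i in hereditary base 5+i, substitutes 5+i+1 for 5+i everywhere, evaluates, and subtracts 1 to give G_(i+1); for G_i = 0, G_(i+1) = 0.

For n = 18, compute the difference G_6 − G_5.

G_0=18  [base 5] 3·5 + 3  →[5↦6]→  3·6 + 3 = 21  −1 ⇒ G_1=20
G_1=20  [base 6] 3·6 + 2  →[6↦7]→  3·7 + 2 = 23  −1 ⇒ G_2=22
G_2=22  [base 7] 3·7 + 1  →[7↦8]→  3·8 + 1 = 25  −1 ⇒ G_3=24
G_3=24  [base 8] 3·8  →[8↦9]→  3·9 = 27  −1 ⇒ G_4=26
G_4=26  [base 9] 2·9 + 8  →[9↦10]→  2·10 + 8 = 28  −1 ⇒ G_5=27
G_5=27  [base 10] 2·10 + 7  →[10↦11]→  2·11 + 7 = 29  −1 ⇒ G_6=28

1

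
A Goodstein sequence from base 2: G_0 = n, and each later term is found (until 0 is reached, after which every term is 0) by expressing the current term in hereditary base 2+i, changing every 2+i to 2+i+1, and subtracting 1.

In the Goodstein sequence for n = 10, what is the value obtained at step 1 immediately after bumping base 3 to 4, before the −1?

G_0 = 10. HB_2(10) = 2^(2 + 1) + 2. Bump = 84. G_1 = 83.
G_1 = 83. HB_3(83) = 3^(3 + 1) + 2. Bump = 1026. G_2 = 1025.

1026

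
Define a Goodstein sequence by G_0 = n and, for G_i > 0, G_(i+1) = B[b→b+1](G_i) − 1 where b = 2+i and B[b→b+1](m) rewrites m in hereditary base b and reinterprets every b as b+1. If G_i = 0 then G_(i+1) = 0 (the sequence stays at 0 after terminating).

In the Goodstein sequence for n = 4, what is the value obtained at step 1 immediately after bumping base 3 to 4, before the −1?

42

i=0: 4 = 2^2 (b=2); 2→3: 3^3 = 27; 27−1 = 26
i=1: 26 = 2·3^2 + 2·3 + 2 (b=3); 3→4: 2·4^2 + 2·4 + 2 = 42; 42−1 = 41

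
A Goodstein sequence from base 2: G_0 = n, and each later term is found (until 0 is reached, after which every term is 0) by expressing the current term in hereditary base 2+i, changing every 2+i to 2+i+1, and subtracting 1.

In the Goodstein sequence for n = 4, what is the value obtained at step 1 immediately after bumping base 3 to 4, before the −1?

42

step 0: 4 = 2^2; sub 3 for 2: 3^3; = 27; G_1 = 27−1 = 26
step 1: 26 = 2·3^2 + 2·3 + 2; sub 4 for 3: 2·4^2 + 2·4 + 2; = 42; G_2 = 42−1 = 41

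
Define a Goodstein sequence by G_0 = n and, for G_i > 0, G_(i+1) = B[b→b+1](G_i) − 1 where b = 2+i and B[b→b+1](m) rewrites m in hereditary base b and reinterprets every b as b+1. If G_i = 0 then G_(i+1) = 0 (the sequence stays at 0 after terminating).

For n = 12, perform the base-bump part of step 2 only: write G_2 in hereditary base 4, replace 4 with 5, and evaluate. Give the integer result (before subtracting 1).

15686

(0) 12|_2 = 2^(2 + 1) + 2^2 ↦ 3^(3 + 1) + 3^3|_3 = 108 ⇒ 107
(1) 107|_3 = 3^(3 + 1) + 2·3^2 + 2·3 + 2 ↦ 4^(4 + 1) + 2·4^2 + 2·4 + 2|_4 = 1066 ⇒ 1065
(2) 1065|_4 = 4^(4 + 1) + 2·4^2 + 2·4 + 1 ↦ 5^(5 + 1) + 2·5^2 + 2·5 + 1|_5 = 15686 ⇒ 15685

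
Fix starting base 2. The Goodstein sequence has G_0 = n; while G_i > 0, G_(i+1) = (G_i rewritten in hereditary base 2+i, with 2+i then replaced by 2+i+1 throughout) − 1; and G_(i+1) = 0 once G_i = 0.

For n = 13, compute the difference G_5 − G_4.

5485287

i=0: 13 = 2^(2 + 1) + 2^2 + 1 (b=2); 2→3: 3^(3 + 1) + 3^3 + 1 = 109; 109−1 = 108
i=1: 108 = 3^(3 + 1) + 3^3 (b=3); 3→4: 4^(4 + 1) + 4^4 = 1280; 1280−1 = 1279
i=2: 1279 = 4^(4 + 1) + 3·4^3 + 3·4^2 + 3·4 + 3 (b=4); 4→5: 5^(5 + 1) + 3·5^3 + 3·5^2 + 3·5 + 3 = 16093; 16093−1 = 16092
i=3: 16092 = 5^(5 + 1) + 3·5^3 + 3·5^2 + 3·5 + 2 (b=5); 5→6: 6^(6 + 1) + 3·6^3 + 3·6^2 + 3·6 + 2 = 280712; 280712−1 = 280711
i=4: 280711 = 6^(6 + 1) + 3·6^3 + 3·6^2 + 3·6 + 1 (b=6); 6→7: 7^(7 + 1) + 3·7^3 + 3·7^2 + 3·7 + 1 = 5765999; 5765999−1 = 5765998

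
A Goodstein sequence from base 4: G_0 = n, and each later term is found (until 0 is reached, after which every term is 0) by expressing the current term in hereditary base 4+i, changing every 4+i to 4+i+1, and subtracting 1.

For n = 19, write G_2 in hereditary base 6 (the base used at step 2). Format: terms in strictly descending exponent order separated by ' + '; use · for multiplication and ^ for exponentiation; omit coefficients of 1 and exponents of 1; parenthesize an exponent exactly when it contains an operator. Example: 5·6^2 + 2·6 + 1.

G_0=19  [base 4] 4^2 + 3  →[4↦5]→  5^2 + 3 = 28  −1 ⇒ G_1=27
G_1=27  [base 5] 5^2 + 2  →[5↦6]→  6^2 + 2 = 38  −1 ⇒ G_2=37
G_2=37  [base 6] 6^2 + 1  →[6↦7]→  7^2 + 1 = 50  −1 ⇒ G_3=49

6^2 + 1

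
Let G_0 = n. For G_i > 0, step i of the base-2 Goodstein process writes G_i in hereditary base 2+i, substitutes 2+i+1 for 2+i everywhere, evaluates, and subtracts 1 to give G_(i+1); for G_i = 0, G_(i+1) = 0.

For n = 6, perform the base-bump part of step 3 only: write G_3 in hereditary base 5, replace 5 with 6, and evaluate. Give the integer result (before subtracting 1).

base 2: 6 = 2^2 + 2; at 3: 3^3 + 3 = 30; next = 29
base 3: 29 = 3^3 + 2; at 4: 4^4 + 2 = 258; next = 257
base 4: 257 = 4^4 + 1; at 5: 5^5 + 1 = 3126; next = 3125
base 5: 3125 = 5^5; at 6: 6^6 = 46656; next = 46655

46656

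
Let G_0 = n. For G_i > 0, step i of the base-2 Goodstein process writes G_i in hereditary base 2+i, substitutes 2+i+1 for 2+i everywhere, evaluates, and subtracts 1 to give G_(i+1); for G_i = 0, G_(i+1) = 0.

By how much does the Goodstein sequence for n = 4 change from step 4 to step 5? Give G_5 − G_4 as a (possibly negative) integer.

26

(0) 4|_2 = 2^2 ↦ 3^3|_3 = 27 ⇒ 26
(1) 26|_3 = 2·3^2 + 2·3 + 2 ↦ 2·4^2 + 2·4 + 2|_4 = 42 ⇒ 41
(2) 41|_4 = 2·4^2 + 2·4 + 1 ↦ 2·5^2 + 2·5 + 1|_5 = 61 ⇒ 60
(3) 60|_5 = 2·5^2 + 2·5 ↦ 2·6^2 + 2·6|_6 = 84 ⇒ 83
(4) 83|_6 = 2·6^2 + 6 + 5 ↦ 2·7^2 + 7 + 5|_7 = 110 ⇒ 109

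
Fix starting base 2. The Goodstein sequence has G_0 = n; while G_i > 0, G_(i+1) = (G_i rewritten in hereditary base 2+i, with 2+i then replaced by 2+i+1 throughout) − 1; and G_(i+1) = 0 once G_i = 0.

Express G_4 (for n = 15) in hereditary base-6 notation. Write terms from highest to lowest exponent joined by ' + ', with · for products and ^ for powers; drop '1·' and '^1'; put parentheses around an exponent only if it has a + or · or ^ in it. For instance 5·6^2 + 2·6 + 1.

6^(6 + 1) + 6^6 + 1

G_0=15  [base 2] 2^(2 + 1) + 2^2 + 2 + 1  →[2↦3]→  3^(3 + 1) + 3^3 + 3 + 1 = 112  −1 ⇒ G_1=111
G_1=111  [base 3] 3^(3 + 1) + 3^3 + 3  →[3↦4]→  4^(4 + 1) + 4^4 + 4 = 1284  −1 ⇒ G_2=1283
G_2=1283  [base 4] 4^(4 + 1) + 4^4 + 3  →[4↦5]→  5^(5 + 1) + 5^5 + 3 = 18753  −1 ⇒ G_3=18752
G_3=18752  [base 5] 5^(5 + 1) + 5^5 + 2  →[5↦6]→  6^(6 + 1) + 6^6 + 2 = 326594  −1 ⇒ G_4=326593
G_4=326593  [base 6] 6^(6 + 1) + 6^6 + 1  →[6↦7]→  7^(7 + 1) + 7^7 + 1 = 6588345  −1 ⇒ G_5=6588344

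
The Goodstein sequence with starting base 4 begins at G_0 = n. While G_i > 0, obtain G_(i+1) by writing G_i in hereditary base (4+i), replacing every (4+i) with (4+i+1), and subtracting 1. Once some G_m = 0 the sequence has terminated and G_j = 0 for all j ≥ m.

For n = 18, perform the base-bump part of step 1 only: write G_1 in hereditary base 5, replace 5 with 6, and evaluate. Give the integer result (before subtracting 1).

37

i=0: 18 = 4^2 + 2 (b=4); 4→5: 5^2 + 2 = 27; 27−1 = 26
i=1: 26 = 5^2 + 1 (b=5); 5→6: 6^2 + 1 = 37; 37−1 = 36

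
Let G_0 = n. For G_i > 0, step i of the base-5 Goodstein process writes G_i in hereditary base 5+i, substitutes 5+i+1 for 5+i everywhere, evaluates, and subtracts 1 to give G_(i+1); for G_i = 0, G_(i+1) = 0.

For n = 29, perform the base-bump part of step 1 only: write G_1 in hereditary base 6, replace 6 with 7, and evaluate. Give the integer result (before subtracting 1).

52

G_0 = 29. HB_5(29) = 5^2 + 4. Bump = 40. G_1 = 39.
G_1 = 39. HB_6(39) = 6^2 + 3. Bump = 52. G_2 = 51.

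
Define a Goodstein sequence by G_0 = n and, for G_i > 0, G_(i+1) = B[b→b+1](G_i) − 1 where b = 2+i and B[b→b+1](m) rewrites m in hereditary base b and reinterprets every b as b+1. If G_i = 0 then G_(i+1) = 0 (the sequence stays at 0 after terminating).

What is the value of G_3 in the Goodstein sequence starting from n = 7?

3127

G_0=7  [base 2] 2^2 + 2 + 1  →[2↦3]→  3^3 + 3 + 1 = 31  −1 ⇒ G_1=30
G_1=30  [base 3] 3^3 + 3  →[3↦4]→  4^4 + 4 = 260  −1 ⇒ G_2=259
G_2=259  [base 4] 4^4 + 3  →[4↦5]→  5^5 + 3 = 3128  −1 ⇒ G_3=3127
G_3=3127  [base 5] 5^5 + 2  →[5↦6]→  6^6 + 2 = 46658  −1 ⇒ G_4=46657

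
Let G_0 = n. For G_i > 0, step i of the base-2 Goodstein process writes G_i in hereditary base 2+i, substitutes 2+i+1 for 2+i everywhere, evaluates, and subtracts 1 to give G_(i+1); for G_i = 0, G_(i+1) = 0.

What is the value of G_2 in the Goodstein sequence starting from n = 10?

G_0=10  [base 2] 2^(2 + 1) + 2  →[2↦3]→  3^(3 + 1) + 3 = 84  −1 ⇒ G_1=83
G_1=83  [base 3] 3^(3 + 1) + 2  →[3↦4]→  4^(4 + 1) + 2 = 1026  −1 ⇒ G_2=1025
G_2=1025  [base 4] 4^(4 + 1) + 1  →[4↦5]→  5^(5 + 1) + 1 = 15626  −1 ⇒ G_3=15625

1025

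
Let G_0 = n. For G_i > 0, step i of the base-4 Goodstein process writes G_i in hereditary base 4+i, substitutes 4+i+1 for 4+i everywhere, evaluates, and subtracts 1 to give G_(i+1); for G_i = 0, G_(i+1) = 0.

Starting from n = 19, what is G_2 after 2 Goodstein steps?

37

G_0 = 19. HB_4(19) = 4^2 + 3. Bump = 28. G_1 = 27.
G_1 = 27. HB_5(27) = 5^2 + 2. Bump = 38. G_2 = 37.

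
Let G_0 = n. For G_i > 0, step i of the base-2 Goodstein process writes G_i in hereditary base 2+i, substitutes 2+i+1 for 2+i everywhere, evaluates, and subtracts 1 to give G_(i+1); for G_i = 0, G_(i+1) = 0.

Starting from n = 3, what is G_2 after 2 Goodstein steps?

3

base 2: 3 = 2 + 1; at 3: 3 + 1 = 4; next = 3
base 3: 3 = 3; at 4: 4 = 4; next = 3
base 4: 3 = 3; at 5: 3 = 3; next = 2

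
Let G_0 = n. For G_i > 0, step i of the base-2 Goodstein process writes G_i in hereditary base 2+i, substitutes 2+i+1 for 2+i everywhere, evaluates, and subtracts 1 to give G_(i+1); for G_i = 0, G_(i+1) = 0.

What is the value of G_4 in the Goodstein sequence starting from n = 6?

i=0: 6 = 2^2 + 2 (b=2); 2→3: 3^3 + 3 = 30; 30−1 = 29
i=1: 29 = 3^3 + 2 (b=3); 3→4: 4^4 + 2 = 258; 258−1 = 257
i=2: 257 = 4^4 + 1 (b=4); 4→5: 5^5 + 1 = 3126; 3126−1 = 3125
i=3: 3125 = 5^5 (b=5); 5→6: 6^6 = 46656; 46656−1 = 46655
i=4: 46655 = 5·6^5 + 5·6^4 + 5·6^3 + 5·6^2 + 5·6 + 5 (b=6); 6→7: 5·7^5 + 5·7^4 + 5·7^3 + 5·7^2 + 5·7 + 5 = 98040; 98040−1 = 98039

46655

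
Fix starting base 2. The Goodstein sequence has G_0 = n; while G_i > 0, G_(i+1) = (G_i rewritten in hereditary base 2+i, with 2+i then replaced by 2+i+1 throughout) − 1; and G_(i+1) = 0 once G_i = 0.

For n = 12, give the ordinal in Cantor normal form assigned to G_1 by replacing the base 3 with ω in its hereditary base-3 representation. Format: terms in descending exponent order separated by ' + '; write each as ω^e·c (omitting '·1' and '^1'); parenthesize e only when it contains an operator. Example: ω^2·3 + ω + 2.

ω^(ω + 1) + ω^2·2 + ω·2 + 2

(0) 12|_2 = 2^(2 + 1) + 2^2 ↦ 3^(3 + 1) + 3^3|_3 = 108 ⇒ 107
(1) 107|_3 = 3^(3 + 1) + 2·3^2 + 2·3 + 2 ↦ 4^(4 + 1) + 2·4^2 + 2·4 + 2|_4 = 1066 ⇒ 1065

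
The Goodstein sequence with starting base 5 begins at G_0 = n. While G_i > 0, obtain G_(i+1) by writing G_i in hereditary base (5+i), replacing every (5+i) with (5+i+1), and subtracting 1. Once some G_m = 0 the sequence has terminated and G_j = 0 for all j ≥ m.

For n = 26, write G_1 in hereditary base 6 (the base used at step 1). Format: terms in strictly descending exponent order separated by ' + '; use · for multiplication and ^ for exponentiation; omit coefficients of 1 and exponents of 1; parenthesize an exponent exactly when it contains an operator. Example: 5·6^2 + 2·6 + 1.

base 5: 26 = 5^2 + 1; at 6: 6^2 + 1 = 37; next = 36
base 6: 36 = 6^2; at 7: 7^2 = 49; next = 48

6^2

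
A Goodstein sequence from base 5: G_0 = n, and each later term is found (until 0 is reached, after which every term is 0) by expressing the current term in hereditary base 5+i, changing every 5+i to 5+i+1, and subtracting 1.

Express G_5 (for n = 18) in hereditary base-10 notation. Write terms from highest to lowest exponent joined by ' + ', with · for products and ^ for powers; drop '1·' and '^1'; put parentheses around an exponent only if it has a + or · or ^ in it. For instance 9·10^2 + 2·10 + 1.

i=0: 18 = 3·5 + 3 (b=5); 5→6: 3·6 + 3 = 21; 21−1 = 20
i=1: 20 = 3·6 + 2 (b=6); 6→7: 3·7 + 2 = 23; 23−1 = 22
i=2: 22 = 3·7 + 1 (b=7); 7→8: 3·8 + 1 = 25; 25−1 = 24
i=3: 24 = 3·8 (b=8); 8→9: 3·9 = 27; 27−1 = 26
i=4: 26 = 2·9 + 8 (b=9); 9→10: 2·10 + 8 = 28; 28−1 = 27
i=5: 27 = 2·10 + 7 (b=10); 10→11: 2·11 + 7 = 29; 29−1 = 28

2·10 + 7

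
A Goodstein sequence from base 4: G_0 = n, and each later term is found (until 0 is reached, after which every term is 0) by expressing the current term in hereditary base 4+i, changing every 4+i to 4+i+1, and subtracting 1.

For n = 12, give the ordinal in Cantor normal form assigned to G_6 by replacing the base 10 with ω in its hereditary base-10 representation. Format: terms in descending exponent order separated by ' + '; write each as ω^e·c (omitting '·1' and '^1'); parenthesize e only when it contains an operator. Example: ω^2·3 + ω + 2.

ω + 9

12 —HB4→ 3·4 —bump→ 3·5 = 15 —(−1)→ 14
14 —HB5→ 2·5 + 4 —bump→ 2·6 + 4 = 16 —(−1)→ 15
15 —HB6→ 2·6 + 3 —bump→ 2·7 + 3 = 17 —(−1)→ 16
16 —HB7→ 2·7 + 2 —bump→ 2·8 + 2 = 18 —(−1)→ 17
17 —HB8→ 2·8 + 1 —bump→ 2·9 + 1 = 19 —(−1)→ 18
18 —HB9→ 2·9 —bump→ 2·10 = 20 —(−1)→ 19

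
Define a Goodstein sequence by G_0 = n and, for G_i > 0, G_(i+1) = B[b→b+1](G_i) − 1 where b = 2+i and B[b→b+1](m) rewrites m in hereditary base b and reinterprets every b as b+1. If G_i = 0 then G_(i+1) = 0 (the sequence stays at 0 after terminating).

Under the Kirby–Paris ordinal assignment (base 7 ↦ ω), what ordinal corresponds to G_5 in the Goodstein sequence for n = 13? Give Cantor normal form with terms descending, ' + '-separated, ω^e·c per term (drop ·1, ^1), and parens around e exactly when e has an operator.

[0] 13 ≡ 2^(2 + 1) + 2^2 + 1 (base 2). Lift 3: 109. −1: 108.
[1] 108 ≡ 3^(3 + 1) + 3^3 (base 3). Lift 4: 1280. −1: 1279.
[2] 1279 ≡ 4^(4 + 1) + 3·4^3 + 3·4^2 + 3·4 + 3 (base 4). Lift 5: 16093. −1: 16092.
[3] 16092 ≡ 5^(5 + 1) + 3·5^3 + 3·5^2 + 3·5 + 2 (base 5). Lift 6: 280712. −1: 280711.
[4] 280711 ≡ 6^(6 + 1) + 3·6^3 + 3·6^2 + 3·6 + 1 (base 6). Lift 7: 5765999. −1: 5765998.

ω^(ω + 1) + ω^3·3 + ω^2·3 + ω·3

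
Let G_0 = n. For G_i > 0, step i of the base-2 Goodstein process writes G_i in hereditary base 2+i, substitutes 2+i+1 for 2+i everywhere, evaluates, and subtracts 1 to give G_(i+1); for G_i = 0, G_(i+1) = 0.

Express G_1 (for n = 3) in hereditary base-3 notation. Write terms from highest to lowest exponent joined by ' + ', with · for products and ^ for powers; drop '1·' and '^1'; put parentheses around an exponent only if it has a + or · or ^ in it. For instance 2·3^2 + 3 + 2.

3

3 —HB2→ 2 + 1 —bump→ 3 + 1 = 4 —(−1)→ 3
3 —HB3→ 3 —bump→ 4 = 4 —(−1)→ 3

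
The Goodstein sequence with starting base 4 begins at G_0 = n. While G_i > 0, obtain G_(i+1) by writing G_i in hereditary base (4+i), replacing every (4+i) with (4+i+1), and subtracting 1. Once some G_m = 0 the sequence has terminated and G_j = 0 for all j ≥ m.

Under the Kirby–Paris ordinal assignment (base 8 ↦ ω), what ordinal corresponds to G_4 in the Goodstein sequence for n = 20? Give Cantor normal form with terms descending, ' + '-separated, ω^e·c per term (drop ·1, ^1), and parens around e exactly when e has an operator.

[0] 20 ≡ 4^2 + 4 (base 4). Lift 5: 30. −1: 29.
[1] 29 ≡ 5^2 + 4 (base 5). Lift 6: 40. −1: 39.
[2] 39 ≡ 6^2 + 3 (base 6). Lift 7: 52. −1: 51.
[3] 51 ≡ 7^2 + 2 (base 7). Lift 8: 66. −1: 65.
[4] 65 ≡ 8^2 + 1 (base 8). Lift 9: 82. −1: 81.

ω^2 + 1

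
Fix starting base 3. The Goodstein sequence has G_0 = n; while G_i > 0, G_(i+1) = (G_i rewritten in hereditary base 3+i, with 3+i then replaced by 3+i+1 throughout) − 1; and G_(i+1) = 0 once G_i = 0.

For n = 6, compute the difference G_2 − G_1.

0

step 0: 6 = 2·3; sub 4 for 3: 2·4; = 8; G_1 = 8−1 = 7
step 1: 7 = 4 + 3; sub 5 for 4: 5 + 3; = 8; G_2 = 8−1 = 7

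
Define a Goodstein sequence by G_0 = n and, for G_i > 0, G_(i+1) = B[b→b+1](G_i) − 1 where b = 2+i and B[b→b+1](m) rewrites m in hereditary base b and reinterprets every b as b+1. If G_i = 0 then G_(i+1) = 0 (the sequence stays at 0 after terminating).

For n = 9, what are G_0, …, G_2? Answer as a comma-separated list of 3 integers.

9, 81, 1023

i=0: 9 = 2^(2 + 1) + 1 (b=2); 2→3: 3^(3 + 1) + 1 = 82; 82−1 = 81
i=1: 81 = 3^(3 + 1) (b=3); 3→4: 4^(4 + 1) = 1024; 1024−1 = 1023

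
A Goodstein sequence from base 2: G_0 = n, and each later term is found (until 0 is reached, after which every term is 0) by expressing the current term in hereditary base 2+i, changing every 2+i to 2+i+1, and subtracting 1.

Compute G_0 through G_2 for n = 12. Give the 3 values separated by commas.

12, 107, 1065

G_0 = 12. HB_2(12) = 2^(2 + 1) + 2^2. Bump = 108. G_1 = 107.
G_1 = 107. HB_3(107) = 3^(3 + 1) + 2·3^2 + 2·3 + 2. Bump = 1066. G_2 = 1065.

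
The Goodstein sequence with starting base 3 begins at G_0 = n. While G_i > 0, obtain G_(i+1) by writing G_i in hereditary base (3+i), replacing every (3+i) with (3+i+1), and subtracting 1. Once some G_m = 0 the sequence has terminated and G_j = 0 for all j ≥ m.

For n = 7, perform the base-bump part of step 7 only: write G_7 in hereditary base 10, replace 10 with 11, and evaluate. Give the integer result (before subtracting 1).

9

i=0: 7 = 2·3 + 1 (b=3); 3→4: 2·4 + 1 = 9; 9−1 = 8
i=1: 8 = 2·4 (b=4); 4→5: 2·5 = 10; 10−1 = 9
i=2: 9 = 5 + 4 (b=5); 5→6: 6 + 4 = 10; 10−1 = 9
i=3: 9 = 6 + 3 (b=6); 6→7: 7 + 3 = 10; 10−1 = 9
i=4: 9 = 7 + 2 (b=7); 7→8: 8 + 2 = 10; 10−1 = 9
i=5: 9 = 8 + 1 (b=8); 8→9: 9 + 1 = 10; 10−1 = 9
i=6: 9 = 9 (b=9); 9→10: 10 = 10; 10−1 = 9
i=7: 9 = 9 (b=10); 10→11: 9 = 9; 9−1 = 8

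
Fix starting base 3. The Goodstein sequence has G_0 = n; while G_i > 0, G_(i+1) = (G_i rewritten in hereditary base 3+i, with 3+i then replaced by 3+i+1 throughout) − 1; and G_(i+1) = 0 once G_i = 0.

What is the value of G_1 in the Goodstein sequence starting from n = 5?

G_0 = 5. HB_3(5) = 3 + 2. Bump = 6. G_1 = 5.
G_1 = 5. HB_4(5) = 4 + 1. Bump = 6. G_2 = 5.

5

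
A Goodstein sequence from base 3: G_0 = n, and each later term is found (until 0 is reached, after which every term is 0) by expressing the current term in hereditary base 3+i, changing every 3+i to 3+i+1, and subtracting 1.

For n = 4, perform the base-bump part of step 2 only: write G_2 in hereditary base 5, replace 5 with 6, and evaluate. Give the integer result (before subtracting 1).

4

4 —HB3→ 3 + 1 —bump→ 4 + 1 = 5 —(−1)→ 4
4 —HB4→ 4 —bump→ 5 = 5 —(−1)→ 4
4 —HB5→ 4 —bump→ 4 = 4 —(−1)→ 3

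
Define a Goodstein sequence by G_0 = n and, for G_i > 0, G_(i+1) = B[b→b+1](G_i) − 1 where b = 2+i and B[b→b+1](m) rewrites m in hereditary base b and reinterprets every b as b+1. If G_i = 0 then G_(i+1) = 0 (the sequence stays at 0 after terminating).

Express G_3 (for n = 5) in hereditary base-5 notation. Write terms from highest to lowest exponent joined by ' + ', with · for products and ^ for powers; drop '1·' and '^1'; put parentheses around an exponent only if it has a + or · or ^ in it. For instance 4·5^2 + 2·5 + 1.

3·5^3 + 3·5^2 + 3·5 + 2

G_0=5  [base 2] 2^2 + 1  →[2↦3]→  3^3 + 1 = 28  −1 ⇒ G_1=27
G_1=27  [base 3] 3^3  →[3↦4]→  4^4 = 256  −1 ⇒ G_2=255
G_2=255  [base 4] 3·4^3 + 3·4^2 + 3·4 + 3  →[4↦5]→  3·5^3 + 3·5^2 + 3·5 + 3 = 468  −1 ⇒ G_3=467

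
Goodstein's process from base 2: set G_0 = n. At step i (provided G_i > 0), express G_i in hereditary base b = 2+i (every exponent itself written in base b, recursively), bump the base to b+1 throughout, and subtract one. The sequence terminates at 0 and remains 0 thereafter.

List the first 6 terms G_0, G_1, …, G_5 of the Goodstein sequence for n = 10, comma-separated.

10, 83, 1025, 15625, 279935, 4215754

step 0: 10 = 2^(2 + 1) + 2; sub 3 for 2: 3^(3 + 1) + 3; = 84; G_1 = 84−1 = 83
step 1: 83 = 3^(3 + 1) + 2; sub 4 for 3: 4^(4 + 1) + 2; = 1026; G_2 = 1026−1 = 1025
step 2: 1025 = 4^(4 + 1) + 1; sub 5 for 4: 5^(5 + 1) + 1; = 15626; G_3 = 15626−1 = 15625
step 3: 15625 = 5^(5 + 1); sub 6 for 5: 6^(6 + 1); = 279936; G_4 = 279936−1 = 279935
step 4: 279935 = 5·6^6 + 5·6^5 + 5·6^4 + 5·6^3 + 5·6^2 + 5·6 + 5; sub 7 for 6: 5·7^7 + 5·7^5 + 5·7^4 + 5·7^3 + 5·7^2 + 5·7 + 5; = 4215755; G_5 = 4215755−1 = 4215754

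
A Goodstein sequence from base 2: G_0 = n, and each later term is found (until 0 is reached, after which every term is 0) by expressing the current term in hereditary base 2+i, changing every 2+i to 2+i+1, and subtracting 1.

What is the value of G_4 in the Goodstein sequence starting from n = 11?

279937

G_0=11  [base 2] 2^(2 + 1) + 2 + 1  →[2↦3]→  3^(3 + 1) + 3 + 1 = 85  −1 ⇒ G_1=84
G_1=84  [base 3] 3^(3 + 1) + 3  →[3↦4]→  4^(4 + 1) + 4 = 1028  −1 ⇒ G_2=1027
G_2=1027  [base 4] 4^(4 + 1) + 3  →[4↦5]→  5^(5 + 1) + 3 = 15628  −1 ⇒ G_3=15627
G_3=15627  [base 5] 5^(5 + 1) + 2  →[5↦6]→  6^(6 + 1) + 2 = 279938  −1 ⇒ G_4=279937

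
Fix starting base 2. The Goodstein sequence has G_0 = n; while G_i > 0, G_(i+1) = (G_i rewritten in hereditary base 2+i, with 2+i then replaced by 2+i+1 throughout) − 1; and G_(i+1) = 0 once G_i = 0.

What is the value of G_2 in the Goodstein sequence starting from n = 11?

step 0: 11 = 2^(2 + 1) + 2 + 1; sub 3 for 2: 3^(3 + 1) + 3 + 1; = 85; G_1 = 85−1 = 84
step 1: 84 = 3^(3 + 1) + 3; sub 4 for 3: 4^(4 + 1) + 4; = 1028; G_2 = 1028−1 = 1027

1027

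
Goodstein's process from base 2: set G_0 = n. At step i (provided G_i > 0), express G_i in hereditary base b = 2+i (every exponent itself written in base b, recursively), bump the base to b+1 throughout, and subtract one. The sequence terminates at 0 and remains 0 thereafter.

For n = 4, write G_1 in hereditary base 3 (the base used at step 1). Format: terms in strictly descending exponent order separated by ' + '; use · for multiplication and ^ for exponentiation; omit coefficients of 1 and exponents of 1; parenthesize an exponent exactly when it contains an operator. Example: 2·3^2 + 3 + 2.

G_0=4  [base 2] 2^2  →[2↦3]→  3^3 = 27  −1 ⇒ G_1=26
G_1=26  [base 3] 2·3^2 + 2·3 + 2  →[3↦4]→  2·4^2 + 2·4 + 2 = 42  −1 ⇒ G_2=41

2·3^2 + 2·3 + 2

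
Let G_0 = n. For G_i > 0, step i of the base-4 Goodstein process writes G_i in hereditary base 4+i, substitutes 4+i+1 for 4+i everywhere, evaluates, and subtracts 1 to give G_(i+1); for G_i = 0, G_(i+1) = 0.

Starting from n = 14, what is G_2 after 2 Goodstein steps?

step 0: 14 = 3·4 + 2; sub 5 for 4: 3·5 + 2; = 17; G_1 = 17−1 = 16
step 1: 16 = 3·5 + 1; sub 6 for 5: 3·6 + 1; = 19; G_2 = 19−1 = 18
step 2: 18 = 3·6; sub 7 for 6: 3·7; = 21; G_3 = 21−1 = 20

18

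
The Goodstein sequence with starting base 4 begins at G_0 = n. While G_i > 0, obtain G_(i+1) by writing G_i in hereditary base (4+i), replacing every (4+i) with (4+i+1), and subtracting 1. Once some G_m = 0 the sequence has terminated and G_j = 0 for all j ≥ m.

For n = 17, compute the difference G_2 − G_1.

(0) 17|_4 = 4^2 + 1 ↦ 5^2 + 1|_5 = 26 ⇒ 25
(1) 25|_5 = 5^2 ↦ 6^2|_6 = 36 ⇒ 35

10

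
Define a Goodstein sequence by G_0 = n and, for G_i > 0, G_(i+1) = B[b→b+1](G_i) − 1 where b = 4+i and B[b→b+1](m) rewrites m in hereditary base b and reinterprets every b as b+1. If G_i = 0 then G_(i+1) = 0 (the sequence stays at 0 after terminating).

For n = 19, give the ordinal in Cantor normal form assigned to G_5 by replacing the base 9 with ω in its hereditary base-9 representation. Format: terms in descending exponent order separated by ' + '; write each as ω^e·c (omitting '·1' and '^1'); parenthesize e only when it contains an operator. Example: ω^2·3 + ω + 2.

19 —HB4→ 4^2 + 3 —bump→ 5^2 + 3 = 28 —(−1)→ 27
27 —HB5→ 5^2 + 2 —bump→ 6^2 + 2 = 38 —(−1)→ 37
37 —HB6→ 6^2 + 1 —bump→ 7^2 + 1 = 50 —(−1)→ 49
49 —HB7→ 7^2 —bump→ 8^2 = 64 —(−1)→ 63
63 —HB8→ 7·8 + 7 —bump→ 7·9 + 7 = 70 —(−1)→ 69
69 —HB9→ 7·9 + 6 —bump→ 7·10 + 6 = 76 —(−1)→ 75

ω·7 + 6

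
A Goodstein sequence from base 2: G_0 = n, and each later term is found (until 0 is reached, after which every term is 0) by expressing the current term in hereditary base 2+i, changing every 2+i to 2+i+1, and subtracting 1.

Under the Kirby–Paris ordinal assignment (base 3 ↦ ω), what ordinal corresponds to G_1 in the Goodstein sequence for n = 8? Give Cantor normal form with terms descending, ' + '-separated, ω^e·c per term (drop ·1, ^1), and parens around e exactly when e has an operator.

base 2: 8 = 2^(2 + 1); at 3: 3^(3 + 1) = 81; next = 80
base 3: 80 = 2·3^3 + 2·3^2 + 2·3 + 2; at 4: 2·4^4 + 2·4^2 + 2·4 + 2 = 554; next = 553

ω^ω·2 + ω^2·2 + ω·2 + 2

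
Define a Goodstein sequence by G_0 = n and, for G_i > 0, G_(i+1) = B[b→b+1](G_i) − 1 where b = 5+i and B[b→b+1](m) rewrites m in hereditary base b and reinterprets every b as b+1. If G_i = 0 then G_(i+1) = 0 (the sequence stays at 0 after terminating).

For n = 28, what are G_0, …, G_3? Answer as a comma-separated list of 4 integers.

28, 38, 50, 64

G_0 = 28. HB_5(28) = 5^2 + 3. Bump = 39. G_1 = 38.
G_1 = 38. HB_6(38) = 6^2 + 2. Bump = 51. G_2 = 50.
G_2 = 50. HB_7(50) = 7^2 + 1. Bump = 65. G_3 = 64.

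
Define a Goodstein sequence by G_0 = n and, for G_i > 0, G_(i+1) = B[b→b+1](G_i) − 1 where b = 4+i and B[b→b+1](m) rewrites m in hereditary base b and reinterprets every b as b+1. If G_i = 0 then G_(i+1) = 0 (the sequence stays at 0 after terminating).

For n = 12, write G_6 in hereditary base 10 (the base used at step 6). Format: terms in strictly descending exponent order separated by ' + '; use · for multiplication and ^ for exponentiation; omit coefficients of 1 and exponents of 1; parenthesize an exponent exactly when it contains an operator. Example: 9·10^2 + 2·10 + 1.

10 + 9

[0] 12 ≡ 3·4 (base 4). Lift 5: 15. −1: 14.
[1] 14 ≡ 2·5 + 4 (base 5). Lift 6: 16. −1: 15.
[2] 15 ≡ 2·6 + 3 (base 6). Lift 7: 17. −1: 16.
[3] 16 ≡ 2·7 + 2 (base 7). Lift 8: 18. −1: 17.
[4] 17 ≡ 2·8 + 1 (base 8). Lift 9: 19. −1: 18.
[5] 18 ≡ 2·9 (base 9). Lift 10: 20. −1: 19.
[6] 19 ≡ 10 + 9 (base 10). Lift 11: 20. −1: 19.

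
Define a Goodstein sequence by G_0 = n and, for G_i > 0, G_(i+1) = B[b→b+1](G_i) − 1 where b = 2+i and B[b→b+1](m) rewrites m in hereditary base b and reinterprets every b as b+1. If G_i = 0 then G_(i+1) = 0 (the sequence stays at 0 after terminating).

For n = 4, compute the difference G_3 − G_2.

19

G_0=4  [base 2] 2^2  →[2↦3]→  3^3 = 27  −1 ⇒ G_1=26
G_1=26  [base 3] 2·3^2 + 2·3 + 2  →[3↦4]→  2·4^2 + 2·4 + 2 = 42  −1 ⇒ G_2=41
G_2=41  [base 4] 2·4^2 + 2·4 + 1  →[4↦5]→  2·5^2 + 2·5 + 1 = 61  −1 ⇒ G_3=60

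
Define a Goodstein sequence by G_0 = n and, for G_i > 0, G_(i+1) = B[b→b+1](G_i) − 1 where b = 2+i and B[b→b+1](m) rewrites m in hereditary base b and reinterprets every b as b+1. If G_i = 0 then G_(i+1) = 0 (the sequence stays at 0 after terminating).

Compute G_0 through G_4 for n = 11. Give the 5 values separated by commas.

11, 84, 1027, 15627, 279937

(0) 11|_2 = 2^(2 + 1) + 2 + 1 ↦ 3^(3 + 1) + 3 + 1|_3 = 85 ⇒ 84
(1) 84|_3 = 3^(3 + 1) + 3 ↦ 4^(4 + 1) + 4|_4 = 1028 ⇒ 1027
(2) 1027|_4 = 4^(4 + 1) + 3 ↦ 5^(5 + 1) + 3|_5 = 15628 ⇒ 15627
(3) 15627|_5 = 5^(5 + 1) + 2 ↦ 6^(6 + 1) + 2|_6 = 279938 ⇒ 279937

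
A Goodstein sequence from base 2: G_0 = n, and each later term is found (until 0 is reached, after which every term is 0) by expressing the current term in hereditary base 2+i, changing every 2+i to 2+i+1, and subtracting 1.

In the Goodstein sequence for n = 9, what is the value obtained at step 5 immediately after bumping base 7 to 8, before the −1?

[0] 9 ≡ 2^(2 + 1) + 1 (base 2). Lift 3: 82. −1: 81.
[1] 81 ≡ 3^(3 + 1) (base 3). Lift 4: 1024. −1: 1023.
[2] 1023 ≡ 3·4^4 + 3·4^3 + 3·4^2 + 3·4 + 3 (base 4). Lift 5: 9843. −1: 9842.
[3] 9842 ≡ 3·5^5 + 3·5^3 + 3·5^2 + 3·5 + 2 (base 5). Lift 6: 140744. −1: 140743.
[4] 140743 ≡ 3·6^6 + 3·6^3 + 3·6^2 + 3·6 + 1 (base 6). Lift 7: 2471827. −1: 2471826.
[5] 2471826 ≡ 3·7^7 + 3·7^3 + 3·7^2 + 3·7 (base 7). Lift 8: 50333400. −1: 50333399.

50333400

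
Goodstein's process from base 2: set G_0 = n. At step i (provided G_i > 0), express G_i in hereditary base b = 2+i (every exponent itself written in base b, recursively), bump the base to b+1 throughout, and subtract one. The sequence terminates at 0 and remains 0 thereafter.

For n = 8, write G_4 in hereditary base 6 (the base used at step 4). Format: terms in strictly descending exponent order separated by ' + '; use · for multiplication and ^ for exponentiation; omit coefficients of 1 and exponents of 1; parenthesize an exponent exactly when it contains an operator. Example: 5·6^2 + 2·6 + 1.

(0) 8|_2 = 2^(2 + 1) ↦ 3^(3 + 1)|_3 = 81 ⇒ 80
(1) 80|_3 = 2·3^3 + 2·3^2 + 2·3 + 2 ↦ 2·4^4 + 2·4^2 + 2·4 + 2|_4 = 554 ⇒ 553
(2) 553|_4 = 2·4^4 + 2·4^2 + 2·4 + 1 ↦ 2·5^5 + 2·5^2 + 2·5 + 1|_5 = 6311 ⇒ 6310
(3) 6310|_5 = 2·5^5 + 2·5^2 + 2·5 ↦ 2·6^6 + 2·6^2 + 2·6|_6 = 93396 ⇒ 93395
(4) 93395|_6 = 2·6^6 + 2·6^2 + 6 + 5 ↦ 2·7^7 + 2·7^2 + 7 + 5|_7 = 1647196 ⇒ 1647195

2·6^6 + 2·6^2 + 6 + 5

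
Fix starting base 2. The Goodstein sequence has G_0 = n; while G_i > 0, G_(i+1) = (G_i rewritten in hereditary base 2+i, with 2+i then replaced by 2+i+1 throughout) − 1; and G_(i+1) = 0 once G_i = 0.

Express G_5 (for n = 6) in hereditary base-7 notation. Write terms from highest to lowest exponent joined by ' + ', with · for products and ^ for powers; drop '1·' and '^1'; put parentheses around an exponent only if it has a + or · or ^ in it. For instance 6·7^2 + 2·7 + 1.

5·7^5 + 5·7^4 + 5·7^3 + 5·7^2 + 5·7 + 4

i=0: 6 = 2^2 + 2 (b=2); 2→3: 3^3 + 3 = 30; 30−1 = 29
i=1: 29 = 3^3 + 2 (b=3); 3→4: 4^4 + 2 = 258; 258−1 = 257
i=2: 257 = 4^4 + 1 (b=4); 4→5: 5^5 + 1 = 3126; 3126−1 = 3125
i=3: 3125 = 5^5 (b=5); 5→6: 6^6 = 46656; 46656−1 = 46655
i=4: 46655 = 5·6^5 + 5·6^4 + 5·6^3 + 5·6^2 + 5·6 + 5 (b=6); 6→7: 5·7^5 + 5·7^4 + 5·7^3 + 5·7^2 + 5·7 + 5 = 98040; 98040−1 = 98039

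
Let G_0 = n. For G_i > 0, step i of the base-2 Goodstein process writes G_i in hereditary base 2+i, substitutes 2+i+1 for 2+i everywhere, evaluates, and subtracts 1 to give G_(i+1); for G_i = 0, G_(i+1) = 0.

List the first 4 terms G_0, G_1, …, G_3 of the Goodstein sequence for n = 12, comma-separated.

step 0: 12 = 2^(2 + 1) + 2^2; sub 3 for 2: 3^(3 + 1) + 3^3; = 108; G_1 = 108−1 = 107
step 1: 107 = 3^(3 + 1) + 2·3^2 + 2·3 + 2; sub 4 for 3: 4^(4 + 1) + 2·4^2 + 2·4 + 2; = 1066; G_2 = 1066−1 = 1065
step 2: 1065 = 4^(4 + 1) + 2·4^2 + 2·4 + 1; sub 5 for 4: 5^(5 + 1) + 2·5^2 + 2·5 + 1; = 15686; G_3 = 15686−1 = 15685

12, 107, 1065, 15685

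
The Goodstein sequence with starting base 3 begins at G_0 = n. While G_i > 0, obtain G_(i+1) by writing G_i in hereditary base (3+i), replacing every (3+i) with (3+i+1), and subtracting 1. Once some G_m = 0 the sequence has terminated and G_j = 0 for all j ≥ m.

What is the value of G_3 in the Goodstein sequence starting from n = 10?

G_0 = 10. HB_3(10) = 3^2 + 1. Bump = 17. G_1 = 16.
G_1 = 16. HB_4(16) = 4^2. Bump = 25. G_2 = 24.
G_2 = 24. HB_5(24) = 4·5 + 4. Bump = 28. G_3 = 27.
G_3 = 27. HB_6(27) = 4·6 + 3. Bump = 31. G_4 = 30.

27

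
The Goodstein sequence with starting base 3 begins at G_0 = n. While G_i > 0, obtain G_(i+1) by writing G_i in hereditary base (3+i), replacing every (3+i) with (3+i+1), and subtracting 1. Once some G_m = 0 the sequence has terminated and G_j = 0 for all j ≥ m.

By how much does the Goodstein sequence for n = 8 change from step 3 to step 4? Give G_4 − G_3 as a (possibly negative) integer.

0

8 —HB3→ 2·3 + 2 —bump→ 2·4 + 2 = 10 —(−1)→ 9
9 —HB4→ 2·4 + 1 —bump→ 2·5 + 1 = 11 —(−1)→ 10
10 —HB5→ 2·5 —bump→ 2·6 = 12 —(−1)→ 11
11 —HB6→ 6 + 5 —bump→ 7 + 5 = 12 —(−1)→ 11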